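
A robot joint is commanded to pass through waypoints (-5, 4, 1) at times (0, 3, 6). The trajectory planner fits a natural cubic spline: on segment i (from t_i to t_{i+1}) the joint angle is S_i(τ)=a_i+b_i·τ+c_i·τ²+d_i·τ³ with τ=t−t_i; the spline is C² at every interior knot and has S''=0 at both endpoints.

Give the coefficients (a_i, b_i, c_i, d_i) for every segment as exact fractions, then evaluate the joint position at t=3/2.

Δ: Δ0=3, Δ1=-1
row 1: diag=12, rhs=-24; c'=1/4, d'=-2
back: M1=-2
M: M0=0, M1=-2, M2=0
seg 0: a=-5, c=M0/2=0, d=(M1−M0)/(6·3)=-1/9, b=Δ0−h0·(2M0+M1)/6=4
seg 1: a=4, c=M1/2=-1, d=(M2−M1)/(6·3)=1/9, b=Δ1−h1·(2M1+M2)/6=1
t_q=3/2 → seg 0, τ=3/2; S=-5+4·τ+0·τ²+-1/9·τ³=5/8

  seg 0: a=-5 b=4 c=0 d=-1/9
  seg 1: a=4 b=1 c=-1 d=1/9
S(3/2) = 5/8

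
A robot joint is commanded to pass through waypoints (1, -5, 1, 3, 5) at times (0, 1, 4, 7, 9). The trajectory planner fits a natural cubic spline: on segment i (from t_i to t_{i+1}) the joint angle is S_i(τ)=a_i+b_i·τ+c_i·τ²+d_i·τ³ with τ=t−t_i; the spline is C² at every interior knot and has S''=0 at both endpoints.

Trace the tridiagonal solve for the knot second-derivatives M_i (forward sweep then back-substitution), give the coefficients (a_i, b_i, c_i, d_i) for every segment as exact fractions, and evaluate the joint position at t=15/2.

  seg 0: a=1 b=-43/6 c=0 d=7/6
  seg 1: a=-5 b=-11/3 c=7/2 d=-29/54
  seg 2: a=1 b=17/6 c=-4/3 d=11/54
  seg 3: a=3 b=1/3 c=1/2 d=-1/12
S(15/2) = 105/32

Δ: Δ0=-6, Δ1=2, Δ2=2/3, Δ3=1
row 1: diag=8, rhs=48; c'=3/8, d'=6
row 2: denom=12−3·3/8=87/8; d'=(-8−3·6)/(87/8)=-208/87
row 3: denom=10−3·8/29=266/29; d'=(2−3·-208/87)/(266/29)=1
back: M3=1
back: M2=-208/87−8/29·1=-8/3
back: M1=6−3/8·-8/3=7
M: M0=0, M1=7, M2=-8/3, M3=1, M4=0
seg 0: a=1, c=M0/2=0, d=(M1−M0)/(6·1)=7/6, b=Δ0−h0·(2M0+M1)/6=-43/6
seg 1: a=-5, c=M1/2=7/2, d=(M2−M1)/(6·3)=-29/54, b=Δ1−h1·(2M1+M2)/6=-11/3
seg 2: a=1, c=M2/2=-4/3, d=(M3−M2)/(6·3)=11/54, b=Δ2−h2·(2M2+M3)/6=17/6
seg 3: a=3, c=M3/2=1/2, d=(M4−M3)/(6·2)=-1/12, b=Δ3−h3·(2M3+M4)/6=1/3
t_q=15/2 → seg 3, τ=1/2; S=3+1/3·τ+1/2·τ²+-1/12·τ³=105/32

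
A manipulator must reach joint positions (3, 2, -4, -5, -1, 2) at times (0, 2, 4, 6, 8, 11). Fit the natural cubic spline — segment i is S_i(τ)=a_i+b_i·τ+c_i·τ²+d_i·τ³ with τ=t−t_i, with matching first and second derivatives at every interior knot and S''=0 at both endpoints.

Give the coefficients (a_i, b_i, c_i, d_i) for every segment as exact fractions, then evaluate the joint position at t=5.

Δ: Δ0=-1/2, Δ1=-3, Δ2=-1/2, Δ3=2, Δ4=1
row 1: diag=8, rhs=-15; c'=1/4, d'=-15/8
row 2: denom=8−2·1/4=15/2; d'=(15−2·-15/8)/(15/2)=5/2
row 3: denom=8−2·4/15=112/15; d'=(15−2·5/2)/(112/15)=75/56
row 4: denom=10−2·15/56=265/28; d'=(-6−2·75/56)/(265/28)=-243/265
back: M4=-243/265
back: M3=75/56−15/56·-243/265=84/53
back: M2=5/2−4/15·84/53=1101/530
back: M1=-15/8−1/4·1101/530=-1269/530
M: M0=0, M1=-1269/530, M2=1101/530, M3=84/53, M4=-243/265, M5=0
seg 0: a=3, c=M0/2=0, d=(M1−M0)/(6·2)=-423/2120, b=Δ0−h0·(2M0+M1)/6=79/265
seg 1: a=2, c=M1/2=-1269/1060, d=(M2−M1)/(6·2)=79/212, b=Δ1−h1·(2M1+M2)/6=-1111/530
seg 2: a=-4, c=M2/2=1101/1060, d=(M3−M2)/(6·2)=-87/2120, b=Δ2−h2·(2M2+M3)/6=-1279/530
seg 3: a=-5, c=M3/2=42/53, d=(M4−M3)/(6·2)=-221/1060, b=Δ3−h3·(2M3+M4)/6=331/265
seg 4: a=-1, c=M4/2=-243/530, d=(M5−M4)/(6·3)=27/530, b=Δ4−h4·(2M4+M5)/6=508/265
t_q=5 → seg 2, τ=1; S=-4+-1279/530·τ+1101/1060·τ²+-87/2120·τ³=-11481/2120

  seg 0: a=3 b=79/265 c=0 d=-423/2120
  seg 1: a=2 b=-1111/530 c=-1269/1060 d=79/212
  seg 2: a=-4 b=-1279/530 c=1101/1060 d=-87/2120
  seg 3: a=-5 b=331/265 c=42/53 d=-221/1060
  seg 4: a=-1 b=508/265 c=-243/530 d=27/530
S(5) = -11481/2120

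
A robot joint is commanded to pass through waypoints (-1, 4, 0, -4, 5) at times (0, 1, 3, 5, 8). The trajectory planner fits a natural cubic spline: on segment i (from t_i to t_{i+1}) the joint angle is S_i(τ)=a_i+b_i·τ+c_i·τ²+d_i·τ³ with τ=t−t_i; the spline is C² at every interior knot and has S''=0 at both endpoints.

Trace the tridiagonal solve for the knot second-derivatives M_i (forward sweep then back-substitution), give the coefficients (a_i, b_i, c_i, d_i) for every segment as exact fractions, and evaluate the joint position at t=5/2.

Δ: Δ0=5, Δ1=-2, Δ2=-2, Δ3=3
row 1: diag=6, rhs=-42; c'=1/3, d'=-7
row 2: denom=8−2·1/3=22/3; d'=(0−2·-7)/(22/3)=21/11
row 3: denom=10−2·3/11=104/11; d'=(30−2·21/11)/(104/11)=36/13
back: M3=36/13
back: M2=21/11−3/11·36/13=15/13
back: M1=-7−1/3·15/13=-96/13
M: M0=0, M1=-96/13, M2=15/13, M3=36/13, M4=0
seg 0: a=-1, c=M0/2=0, d=(M1−M0)/(6·1)=-16/13, b=Δ0−h0·(2M0+M1)/6=81/13
seg 1: a=4, c=M1/2=-48/13, d=(M2−M1)/(6·2)=37/52, b=Δ1−h1·(2M1+M2)/6=33/13
seg 2: a=0, c=M2/2=15/26, d=(M3−M2)/(6·2)=7/52, b=Δ2−h2·(2M2+M3)/6=-48/13
seg 3: a=-4, c=M3/2=18/13, d=(M4−M3)/(6·3)=-2/13, b=Δ3−h3·(2M3+M4)/6=3/13
t_q=5/2 → seg 1, τ=3/2; S=4+33/13·τ+-48/13·τ²+37/52·τ³=791/416

  seg 0: a=-1 b=81/13 c=0 d=-16/13
  seg 1: a=4 b=33/13 c=-48/13 d=37/52
  seg 2: a=0 b=-48/13 c=15/26 d=7/52
  seg 3: a=-4 b=3/13 c=18/13 d=-2/13
S(5/2) = 791/416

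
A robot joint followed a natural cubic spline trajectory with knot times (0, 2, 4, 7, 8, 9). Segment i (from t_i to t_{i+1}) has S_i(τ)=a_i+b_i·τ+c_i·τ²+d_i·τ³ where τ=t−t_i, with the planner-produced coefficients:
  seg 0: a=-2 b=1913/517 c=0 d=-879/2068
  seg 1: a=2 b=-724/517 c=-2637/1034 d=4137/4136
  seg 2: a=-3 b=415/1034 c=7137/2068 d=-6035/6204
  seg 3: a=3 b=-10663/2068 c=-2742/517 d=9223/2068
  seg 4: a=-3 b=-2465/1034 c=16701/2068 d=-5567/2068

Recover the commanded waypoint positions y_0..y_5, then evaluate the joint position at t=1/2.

y_0=-2 y_1=2 y_2=-3 y_3=3 y_4=-3 y_5=0
S(1/2) = -3359/16544

y_0 = S_0(0) = a_0 = -2
y_1 = S_1(0) = a_1 = 2
y_2 = S_2(0) = a_2 = -3
y_3 = S_3(0) = a_3 = 3
y_4 = S_4(0) = a_4 = -3
y_5 = S_4(1) = 0
t_q=1/2 is in segment 0 (τ=1/2); S_0(τ)=-3359/16544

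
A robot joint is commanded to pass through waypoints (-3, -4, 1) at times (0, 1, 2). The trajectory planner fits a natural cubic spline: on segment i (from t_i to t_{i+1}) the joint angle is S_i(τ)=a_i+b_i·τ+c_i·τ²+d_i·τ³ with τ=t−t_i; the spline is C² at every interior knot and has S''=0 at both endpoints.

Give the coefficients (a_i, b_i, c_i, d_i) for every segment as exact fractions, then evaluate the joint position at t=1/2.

Δ: Δ0=-1, Δ1=5
row 1: diag=4, rhs=36; c'=1/4, d'=9
back: M1=9
M: M0=0, M1=9, M2=0
seg 0: a=-3, c=M0/2=0, d=(M1−M0)/(6·1)=3/2, b=Δ0−h0·(2M0+M1)/6=-5/2
seg 1: a=-4, c=M1/2=9/2, d=(M2−M1)/(6·1)=-3/2, b=Δ1−h1·(2M1+M2)/6=2
t_q=1/2 → seg 0, τ=1/2; S=-3+-5/2·τ+0·τ²+3/2·τ³=-65/16

  seg 0: a=-3 b=-5/2 c=0 d=3/2
  seg 1: a=-4 b=2 c=9/2 d=-3/2
S(1/2) = -65/16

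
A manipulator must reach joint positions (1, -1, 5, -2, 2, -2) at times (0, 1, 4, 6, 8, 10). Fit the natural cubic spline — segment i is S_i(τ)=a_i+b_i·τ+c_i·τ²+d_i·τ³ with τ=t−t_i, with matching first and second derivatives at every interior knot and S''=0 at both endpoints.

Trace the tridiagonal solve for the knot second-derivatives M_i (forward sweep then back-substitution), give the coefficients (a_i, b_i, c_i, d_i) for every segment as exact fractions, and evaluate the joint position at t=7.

  seg 0: a=1 b=-5791/2002 c=0 d=1787/2002
  seg 1: a=-1 b=-215/1001 c=5361/2002 d=-353/546
  seg 2: a=5 b=-247/154 c=-3144/1001 d=2195/2002
  seg 3: a=-2 b=-289/286 c=3441/1001 d=-7737/8008
  seg 4: a=2 b=1147/1001 c=-9447/4004 d=3149/8008
S(7) = -4317/8008

Δ: Δ0=-2, Δ1=2, Δ2=-7/2, Δ3=2, Δ4=-2
row 1: diag=8, rhs=24; c'=3/8, d'=3
row 2: denom=10−3·3/8=71/8; d'=(-33−3·3)/(71/8)=-336/71
row 3: denom=8−2·16/71=536/71; d'=(33−2·-336/71)/(536/71)=45/8
row 4: denom=8−2·71/268=1001/134; d'=(-24−2·45/8)/(1001/134)=-9447/2002
back: M4=-9447/2002
back: M3=45/8−71/268·-9447/2002=6882/1001
back: M2=-336/71−16/71·6882/1001=-6288/1001
back: M1=3−3/8·-6288/1001=5361/1001
M: M0=0, M1=5361/1001, M2=-6288/1001, M3=6882/1001, M4=-9447/2002, M5=0
seg 0: a=1, c=M0/2=0, d=(M1−M0)/(6·1)=1787/2002, b=Δ0−h0·(2M0+M1)/6=-5791/2002
seg 1: a=-1, c=M1/2=5361/2002, d=(M2−M1)/(6·3)=-353/546, b=Δ1−h1·(2M1+M2)/6=-215/1001
seg 2: a=5, c=M2/2=-3144/1001, d=(M3−M2)/(6·2)=2195/2002, b=Δ2−h2·(2M2+M3)/6=-247/154
seg 3: a=-2, c=M3/2=3441/1001, d=(M4−M3)/(6·2)=-7737/8008, b=Δ3−h3·(2M3+M4)/6=-289/286
seg 4: a=2, c=M4/2=-9447/4004, d=(M5−M4)/(6·2)=3149/8008, b=Δ4−h4·(2M4+M5)/6=1147/1001
t_q=7 → seg 3, τ=1; S=-2+-289/286·τ+3441/1001·τ²+-7737/8008·τ³=-4317/8008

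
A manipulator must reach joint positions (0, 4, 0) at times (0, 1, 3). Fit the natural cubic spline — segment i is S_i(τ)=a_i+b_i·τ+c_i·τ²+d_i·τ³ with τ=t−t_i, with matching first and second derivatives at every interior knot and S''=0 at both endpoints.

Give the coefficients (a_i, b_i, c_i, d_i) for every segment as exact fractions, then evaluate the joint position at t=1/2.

Δ: Δ0=4, Δ1=-2
row 1: diag=6, rhs=-36; c'=1/3, d'=-6
back: M1=-6
M: M0=0, M1=-6, M2=0
seg 0: a=0, c=M0/2=0, d=(M1−M0)/(6·1)=-1, b=Δ0−h0·(2M0+M1)/6=5
seg 1: a=4, c=M1/2=-3, d=(M2−M1)/(6·2)=1/2, b=Δ1−h1·(2M1+M2)/6=2
t_q=1/2 → seg 0, τ=1/2; S=0+5·τ+0·τ²+-1·τ³=19/8

  seg 0: a=0 b=5 c=0 d=-1
  seg 1: a=4 b=2 c=-3 d=1/2
S(1/2) = 19/8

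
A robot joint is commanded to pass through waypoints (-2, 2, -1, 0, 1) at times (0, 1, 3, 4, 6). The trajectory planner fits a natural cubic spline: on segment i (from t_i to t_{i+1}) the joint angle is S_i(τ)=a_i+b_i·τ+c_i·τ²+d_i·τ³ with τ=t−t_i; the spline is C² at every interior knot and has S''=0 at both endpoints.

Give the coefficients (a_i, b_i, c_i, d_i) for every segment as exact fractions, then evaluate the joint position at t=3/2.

  seg 0: a=-2 b=645/124 c=0 d=-149/124
  seg 1: a=2 b=99/62 c=-447/124 d=255/248
  seg 2: a=-1 b=-15/31 c=159/62 d=-67/62
  seg 3: a=0 b=87/62 c=-21/31 d=7/62
S(3/2) = 4019/1984

Δ: Δ0=4, Δ1=-3/2, Δ2=1, Δ3=1/2
row 1: diag=6, rhs=-33; c'=1/3, d'=-11/2
row 2: denom=6−2·1/3=16/3; d'=(15−2·-11/2)/(16/3)=39/8
row 3: denom=6−1·3/16=93/16; d'=(-3−1·39/8)/(93/16)=-42/31
back: M3=-42/31
back: M2=39/8−3/16·-42/31=159/31
back: M1=-11/2−1/3·159/31=-447/62
M: M0=0, M1=-447/62, M2=159/31, M3=-42/31, M4=0
seg 0: a=-2, c=M0/2=0, d=(M1−M0)/(6·1)=-149/124, b=Δ0−h0·(2M0+M1)/6=645/124
seg 1: a=2, c=M1/2=-447/124, d=(M2−M1)/(6·2)=255/248, b=Δ1−h1·(2M1+M2)/6=99/62
seg 2: a=-1, c=M2/2=159/62, d=(M3−M2)/(6·1)=-67/62, b=Δ2−h2·(2M2+M3)/6=-15/31
seg 3: a=0, c=M3/2=-21/31, d=(M4−M3)/(6·2)=7/62, b=Δ3−h3·(2M3+M4)/6=87/62
t_q=3/2 → seg 1, τ=1/2; S=2+99/62·τ+-447/124·τ²+255/248·τ³=4019/1984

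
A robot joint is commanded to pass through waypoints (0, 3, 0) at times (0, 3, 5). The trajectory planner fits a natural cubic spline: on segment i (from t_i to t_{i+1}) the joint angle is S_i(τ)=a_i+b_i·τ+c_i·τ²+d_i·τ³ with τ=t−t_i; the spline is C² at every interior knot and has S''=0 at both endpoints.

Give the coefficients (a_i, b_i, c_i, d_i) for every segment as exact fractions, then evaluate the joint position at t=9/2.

  seg 0: a=0 b=7/4 c=0 d=-1/12
  seg 1: a=3 b=-1/2 c=-3/4 d=1/8
S(9/2) = 63/64

Δ: Δ0=1, Δ1=-3/2
row 1: diag=10, rhs=-15; c'=1/5, d'=-3/2
back: M1=-3/2
M: M0=0, M1=-3/2, M2=0
seg 0: a=0, c=M0/2=0, d=(M1−M0)/(6·3)=-1/12, b=Δ0−h0·(2M0+M1)/6=7/4
seg 1: a=3, c=M1/2=-3/4, d=(M2−M1)/(6·2)=1/8, b=Δ1−h1·(2M1+M2)/6=-1/2
t_q=9/2 → seg 1, τ=3/2; S=3+-1/2·τ+-3/4·τ²+1/8·τ³=63/64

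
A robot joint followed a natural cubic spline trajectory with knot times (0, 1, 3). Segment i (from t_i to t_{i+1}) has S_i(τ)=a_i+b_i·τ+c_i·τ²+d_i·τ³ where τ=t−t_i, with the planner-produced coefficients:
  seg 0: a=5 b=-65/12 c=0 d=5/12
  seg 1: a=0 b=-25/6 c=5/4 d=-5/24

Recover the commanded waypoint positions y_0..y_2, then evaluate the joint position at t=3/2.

y_0=5 y_1=0 y_2=-5
S(3/2) = -115/64

y_0 = S_0(0) = a_0 = 5
y_1 = S_1(0) = a_1 = 0
y_2 = S_1(2) = -5
t_q=3/2 is in segment 1 (τ=1/2); S_1(τ)=-115/64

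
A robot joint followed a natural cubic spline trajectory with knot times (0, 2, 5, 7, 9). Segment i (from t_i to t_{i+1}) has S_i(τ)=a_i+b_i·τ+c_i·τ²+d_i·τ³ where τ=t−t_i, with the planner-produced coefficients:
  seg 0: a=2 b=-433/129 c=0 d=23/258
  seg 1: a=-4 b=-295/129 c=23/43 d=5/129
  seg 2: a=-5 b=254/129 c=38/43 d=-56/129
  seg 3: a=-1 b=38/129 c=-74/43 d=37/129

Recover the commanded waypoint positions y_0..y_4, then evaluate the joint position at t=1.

y_0 = S_0(0) = a_0 = 2
y_1 = S_1(0) = a_1 = -4
y_2 = S_2(0) = a_2 = -5
y_3 = S_3(0) = a_3 = -1
y_4 = S_3(2) = -5
t_q=1 is in segment 0 (τ=1); S_0(τ)=-109/86

y_0=2 y_1=-4 y_2=-5 y_3=-1 y_4=-5
S(1) = -109/86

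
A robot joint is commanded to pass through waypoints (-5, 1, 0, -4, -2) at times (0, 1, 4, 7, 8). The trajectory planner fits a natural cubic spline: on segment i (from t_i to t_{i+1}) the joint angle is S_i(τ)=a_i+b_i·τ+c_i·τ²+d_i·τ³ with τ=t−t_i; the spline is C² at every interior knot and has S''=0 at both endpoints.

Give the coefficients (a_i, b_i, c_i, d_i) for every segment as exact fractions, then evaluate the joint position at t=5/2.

Δ: Δ0=6, Δ1=-1/3, Δ2=-4/3, Δ3=2
row 1: diag=8, rhs=-38; c'=3/8, d'=-19/4
row 2: denom=12−3·3/8=87/8; d'=(-6−3·-19/4)/(87/8)=22/29
row 3: denom=8−3·8/29=208/29; d'=(20−3·22/29)/(208/29)=257/104
back: M3=257/104
back: M2=22/29−8/29·257/104=1/13
back: M1=-19/4−3/8·1/13=-497/104
M: M0=0, M1=-497/104, M2=1/13, M3=257/104, M4=0
seg 0: a=-5, c=M0/2=0, d=(M1−M0)/(6·1)=-497/624, b=Δ0−h0·(2M0+M1)/6=4241/624
seg 1: a=1, c=M1/2=-497/208, d=(M2−M1)/(6·3)=505/1872, b=Δ1−h1·(2M1+M2)/6=1375/312
seg 2: a=0, c=M2/2=1/26, d=(M3−M2)/(6·3)=83/624, b=Δ2−h2·(2M2+M3)/6=-127/48
seg 3: a=-4, c=M3/2=257/208, d=(M4−M3)/(6·1)=-257/624, b=Δ3−h3·(2M3+M4)/6=367/312
t_q=5/2 → seg 1, τ=3/2; S=1+1375/312·τ+-497/208·τ²+505/1872·τ³=5233/1664

  seg 0: a=-5 b=4241/624 c=0 d=-497/624
  seg 1: a=1 b=1375/312 c=-497/208 d=505/1872
  seg 2: a=0 b=-127/48 c=1/26 d=83/624
  seg 3: a=-4 b=367/312 c=257/208 d=-257/624
S(5/2) = 5233/1664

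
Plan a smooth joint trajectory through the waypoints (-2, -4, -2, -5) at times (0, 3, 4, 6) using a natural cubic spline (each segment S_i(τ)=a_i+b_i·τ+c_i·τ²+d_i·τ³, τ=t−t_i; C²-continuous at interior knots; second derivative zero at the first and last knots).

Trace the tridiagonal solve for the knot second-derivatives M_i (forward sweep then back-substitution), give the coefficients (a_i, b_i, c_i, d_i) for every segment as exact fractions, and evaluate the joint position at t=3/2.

  seg 0: a=-2 b=-539/282 c=0 d=13/94
  seg 1: a=-4 b=257/141 c=117/94 d=-301/282
  seg 2: a=-2 b=313/282 c=-92/47 d=46/141
S(3/2) = -3309/752

Δ: Δ0=-2/3, Δ1=2, Δ2=-3/2
row 1: diag=8, rhs=16; c'=1/8, d'=2
row 2: denom=6−1·1/8=47/8; d'=(-21−1·2)/(47/8)=-184/47
back: M2=-184/47
back: M1=2−1/8·-184/47=117/47
M: M0=0, M1=117/47, M2=-184/47, M3=0
seg 0: a=-2, c=M0/2=0, d=(M1−M0)/(6·3)=13/94, b=Δ0−h0·(2M0+M1)/6=-539/282
seg 1: a=-4, c=M1/2=117/94, d=(M2−M1)/(6·1)=-301/282, b=Δ1−h1·(2M1+M2)/6=257/141
seg 2: a=-2, c=M2/2=-92/47, d=(M3−M2)/(6·2)=46/141, b=Δ2−h2·(2M2+M3)/6=313/282
t_q=3/2 → seg 0, τ=3/2; S=-2+-539/282·τ+0·τ²+13/94·τ³=-3309/752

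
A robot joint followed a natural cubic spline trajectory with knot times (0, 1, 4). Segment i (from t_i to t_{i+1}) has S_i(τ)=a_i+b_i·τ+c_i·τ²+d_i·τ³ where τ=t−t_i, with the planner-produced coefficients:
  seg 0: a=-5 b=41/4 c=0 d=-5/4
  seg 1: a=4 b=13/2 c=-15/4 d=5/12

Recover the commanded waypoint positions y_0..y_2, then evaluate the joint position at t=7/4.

y_0=-5 y_1=4 y_2=1
S(7/4) = 1777/256

y_0 = S_0(0) = a_0 = -5
y_1 = S_1(0) = a_1 = 4
y_2 = S_1(3) = 1
t_q=7/4 is in segment 1 (τ=3/4); S_1(τ)=1777/256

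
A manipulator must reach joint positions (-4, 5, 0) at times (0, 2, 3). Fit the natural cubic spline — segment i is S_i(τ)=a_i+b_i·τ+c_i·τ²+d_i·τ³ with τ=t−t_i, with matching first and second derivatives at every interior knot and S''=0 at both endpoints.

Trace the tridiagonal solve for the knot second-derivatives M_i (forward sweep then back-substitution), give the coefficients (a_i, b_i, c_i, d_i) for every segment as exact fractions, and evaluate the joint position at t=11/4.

Δ: Δ0=9/2, Δ1=-5
row 1: diag=6, rhs=-57; c'=1/6, d'=-19/2
back: M1=-19/2
M: M0=0, M1=-19/2, M2=0
seg 0: a=-4, c=M0/2=0, d=(M1−M0)/(6·2)=-19/24, b=Δ0−h0·(2M0+M1)/6=23/3
seg 1: a=5, c=M1/2=-19/4, d=(M2−M1)/(6·1)=19/12, b=Δ1−h1·(2M1+M2)/6=-11/6
t_q=11/4 → seg 1, τ=3/4; S=5+-11/6·τ+-19/4·τ²+19/12·τ³=415/256

  seg 0: a=-4 b=23/3 c=0 d=-19/24
  seg 1: a=5 b=-11/6 c=-19/4 d=19/12
S(11/4) = 415/256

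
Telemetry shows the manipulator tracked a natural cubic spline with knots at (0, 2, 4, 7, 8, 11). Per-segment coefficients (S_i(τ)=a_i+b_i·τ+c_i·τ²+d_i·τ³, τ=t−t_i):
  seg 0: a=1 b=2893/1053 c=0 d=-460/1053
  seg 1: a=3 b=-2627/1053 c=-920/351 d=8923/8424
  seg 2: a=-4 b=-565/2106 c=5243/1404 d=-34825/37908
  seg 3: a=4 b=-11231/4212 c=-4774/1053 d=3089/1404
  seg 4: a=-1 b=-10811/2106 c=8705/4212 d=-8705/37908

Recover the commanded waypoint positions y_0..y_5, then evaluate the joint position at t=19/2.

y_0=1 y_1=3 y_2=-4 y_3=4 y_4=-1 y_5=-4
S(19/2) = -18065/3744

y_0 = S_0(0) = a_0 = 1
y_1 = S_1(0) = a_1 = 3
y_2 = S_2(0) = a_2 = -4
y_3 = S_3(0) = a_3 = 4
y_4 = S_4(0) = a_4 = -1
y_5 = S_4(3) = -4
t_q=19/2 is in segment 4 (τ=3/2); S_4(τ)=-18065/3744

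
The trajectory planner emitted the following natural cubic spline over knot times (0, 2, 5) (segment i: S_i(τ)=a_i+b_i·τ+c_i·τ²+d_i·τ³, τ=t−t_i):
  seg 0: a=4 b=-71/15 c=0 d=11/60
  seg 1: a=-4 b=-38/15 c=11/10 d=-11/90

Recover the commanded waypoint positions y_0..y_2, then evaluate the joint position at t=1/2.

y_0=4 y_1=-4 y_2=-5
S(1/2) = 53/32

y_0 = S_0(0) = a_0 = 4
y_1 = S_1(0) = a_1 = -4
y_2 = S_1(3) = -5
t_q=1/2 is in segment 0 (τ=1/2); S_0(τ)=53/32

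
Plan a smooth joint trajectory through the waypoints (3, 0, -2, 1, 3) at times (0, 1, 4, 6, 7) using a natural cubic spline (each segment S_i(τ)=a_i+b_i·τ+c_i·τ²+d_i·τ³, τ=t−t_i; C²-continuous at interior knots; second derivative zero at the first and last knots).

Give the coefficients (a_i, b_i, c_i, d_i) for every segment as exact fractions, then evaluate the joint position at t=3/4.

  seg 0: a=3 b=-1915/591 c=0 d=142/591
  seg 1: a=0 b=-1489/591 c=142/197 d=-61/1773
  seg 2: a=-2 b=518/591 c=81/197 d=-235/4728
  seg 3: a=1 b=2275/1182 c=89/788 d=-89/2364
S(3/4) = 4231/6304

Δ: Δ0=-3, Δ1=-2/3, Δ2=3/2, Δ3=2
row 1: diag=8, rhs=14; c'=3/8, d'=7/4
row 2: denom=10−3·3/8=71/8; d'=(13−3·7/4)/(71/8)=62/71
row 3: denom=6−2·16/71=394/71; d'=(3−2·62/71)/(394/71)=89/394
back: M3=89/394
back: M2=62/71−16/71·89/394=162/197
back: M1=7/4−3/8·162/197=284/197
M: M0=0, M1=284/197, M2=162/197, M3=89/394, M4=0
seg 0: a=3, c=M0/2=0, d=(M1−M0)/(6·1)=142/591, b=Δ0−h0·(2M0+M1)/6=-1915/591
seg 1: a=0, c=M1/2=142/197, d=(M2−M1)/(6·3)=-61/1773, b=Δ1−h1·(2M1+M2)/6=-1489/591
seg 2: a=-2, c=M2/2=81/197, d=(M3−M2)/(6·2)=-235/4728, b=Δ2−h2·(2M2+M3)/6=518/591
seg 3: a=1, c=M3/2=89/788, d=(M4−M3)/(6·1)=-89/2364, b=Δ3−h3·(2M3+M4)/6=2275/1182
t_q=3/4 → seg 0, τ=3/4; S=3+-1915/591·τ+0·τ²+142/591·τ³=4231/6304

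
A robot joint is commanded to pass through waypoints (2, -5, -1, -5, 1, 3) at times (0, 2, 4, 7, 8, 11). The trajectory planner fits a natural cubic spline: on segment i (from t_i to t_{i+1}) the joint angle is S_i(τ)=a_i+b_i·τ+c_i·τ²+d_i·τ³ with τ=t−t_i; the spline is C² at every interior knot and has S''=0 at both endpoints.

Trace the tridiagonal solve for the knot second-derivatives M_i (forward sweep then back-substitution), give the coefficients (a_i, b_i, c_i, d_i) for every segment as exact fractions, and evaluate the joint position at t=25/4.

Δ: Δ0=-7/2, Δ1=2, Δ2=-4/3, Δ3=6, Δ4=2/3
row 1: diag=8, rhs=33; c'=1/4, d'=33/8
row 2: denom=10−2·1/4=19/2; d'=(-20−2·33/8)/(19/2)=-113/38
row 3: denom=8−3·6/19=134/19; d'=(44−3·-113/38)/(134/19)=2011/268
row 4: denom=8−1·19/134=1053/134; d'=(-32−1·2011/268)/(1053/134)=-3529/702
back: M4=-3529/702
back: M3=2011/268−19/134·-3529/702=2884/351
back: M2=-113/38−6/19·2884/351=-1303/234
back: M1=33/8−1/4·-1303/234=1291/234
M: M0=0, M1=1291/234, M2=-1303/234, M3=2884/351, M4=-3529/702, M5=0
seg 0: a=2, c=M0/2=0, d=(M1−M0)/(6·2)=1291/2808, b=Δ0−h0·(2M0+M1)/6=-1874/351
seg 1: a=-5, c=M1/2=1291/468, d=(M2−M1)/(6·2)=-1297/1404, b=Δ1−h1·(2M1+M2)/6=125/702
seg 2: a=-1, c=M2/2=-1303/468, d=(M3−M2)/(6·3)=9677/12636, b=Δ2−h2·(2M2+M3)/6=89/702
seg 3: a=-5, c=M3/2=1442/351, d=(M4−M3)/(6·1)=-1033/468, b=Δ3−h3·(2M3+M4)/6=5755/1404
seg 4: a=1, c=M4/2=-3529/1404, d=(M5−M4)/(6·3)=3529/12636, b=Δ4−h4·(2M4+M5)/6=3997/702
t_q=25/4 → seg 2, τ=9/4; S=-1+89/702·τ+-1303/468·τ²+9677/12636·τ³=-60767/9984

  seg 0: a=2 b=-1874/351 c=0 d=1291/2808
  seg 1: a=-5 b=125/702 c=1291/468 d=-1297/1404
  seg 2: a=-1 b=89/702 c=-1303/468 d=9677/12636
  seg 3: a=-5 b=5755/1404 c=1442/351 d=-1033/468
  seg 4: a=1 b=3997/702 c=-3529/1404 d=3529/12636
S(25/4) = -60767/9984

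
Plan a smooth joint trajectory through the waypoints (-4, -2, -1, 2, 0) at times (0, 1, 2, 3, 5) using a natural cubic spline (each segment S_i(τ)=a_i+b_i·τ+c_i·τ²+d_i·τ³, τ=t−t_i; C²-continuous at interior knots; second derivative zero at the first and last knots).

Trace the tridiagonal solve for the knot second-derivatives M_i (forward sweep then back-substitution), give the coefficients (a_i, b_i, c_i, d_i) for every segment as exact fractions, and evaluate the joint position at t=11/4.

Δ: Δ0=2, Δ1=1, Δ2=3, Δ3=-1
row 1: diag=4, rhs=-6; c'=1/4, d'=-3/2
row 2: denom=4−1·1/4=15/4; d'=(12−1·-3/2)/(15/4)=18/5
row 3: denom=6−1·4/15=86/15; d'=(-24−1·18/5)/(86/15)=-207/43
back: M3=-207/43
back: M2=18/5−4/15·-207/43=210/43
back: M1=-3/2−1/4·210/43=-117/43
M: M0=0, M1=-117/43, M2=210/43, M3=-207/43, M4=0
seg 0: a=-4, c=M0/2=0, d=(M1−M0)/(6·1)=-39/86, b=Δ0−h0·(2M0+M1)/6=211/86
seg 1: a=-2, c=M1/2=-117/86, d=(M2−M1)/(6·1)=109/86, b=Δ1−h1·(2M1+M2)/6=47/43
seg 2: a=-1, c=M2/2=105/43, d=(M3−M2)/(6·1)=-139/86, b=Δ2−h2·(2M2+M3)/6=187/86
seg 3: a=2, c=M3/2=-207/86, d=(M4−M3)/(6·2)=69/172, b=Δ3−h3·(2M3+M4)/6=95/43
t_q=11/4 → seg 2, τ=3/4; S=-1+187/86·τ+105/43·τ²+-139/86·τ³=7279/5504

  seg 0: a=-4 b=211/86 c=0 d=-39/86
  seg 1: a=-2 b=47/43 c=-117/86 d=109/86
  seg 2: a=-1 b=187/86 c=105/43 d=-139/86
  seg 3: a=2 b=95/43 c=-207/86 d=69/172
S(11/4) = 7279/5504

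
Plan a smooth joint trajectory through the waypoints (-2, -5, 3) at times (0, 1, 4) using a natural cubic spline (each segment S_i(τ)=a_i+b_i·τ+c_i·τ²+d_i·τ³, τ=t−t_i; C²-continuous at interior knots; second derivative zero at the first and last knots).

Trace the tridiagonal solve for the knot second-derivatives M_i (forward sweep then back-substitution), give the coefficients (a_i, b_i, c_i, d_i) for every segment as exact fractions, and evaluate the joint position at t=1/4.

  seg 0: a=-2 b=-89/24 c=0 d=17/24
  seg 1: a=-5 b=-19/12 c=17/8 d=-17/72
S(1/4) = -1493/512

Δ: Δ0=-3, Δ1=8/3
row 1: diag=8, rhs=34; c'=3/8, d'=17/4
back: M1=17/4
M: M0=0, M1=17/4, M2=0
seg 0: a=-2, c=M0/2=0, d=(M1−M0)/(6·1)=17/24, b=Δ0−h0·(2M0+M1)/6=-89/24
seg 1: a=-5, c=M1/2=17/8, d=(M2−M1)/(6·3)=-17/72, b=Δ1−h1·(2M1+M2)/6=-19/12
t_q=1/4 → seg 0, τ=1/4; S=-2+-89/24·τ+0·τ²+17/24·τ³=-1493/512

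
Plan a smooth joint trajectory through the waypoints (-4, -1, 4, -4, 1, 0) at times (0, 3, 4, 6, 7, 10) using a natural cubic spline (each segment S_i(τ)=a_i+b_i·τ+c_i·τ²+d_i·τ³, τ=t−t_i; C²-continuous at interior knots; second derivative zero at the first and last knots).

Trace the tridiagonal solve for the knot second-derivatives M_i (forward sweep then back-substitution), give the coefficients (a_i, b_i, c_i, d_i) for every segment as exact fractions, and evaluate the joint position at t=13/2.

Δ: Δ0=1, Δ1=5, Δ2=-4, Δ3=5, Δ4=-1/3
row 1: diag=8, rhs=24; c'=1/8, d'=3
row 2: denom=6−1·1/8=47/8; d'=(-54−1·3)/(47/8)=-456/47
row 3: denom=6−2·16/47=250/47; d'=(54−2·-456/47)/(250/47)=69/5
row 4: denom=8−1·47/250=1953/250; d'=(-32−1·69/5)/(1953/250)=-11450/1953
back: M4=-11450/1953
back: M3=69/5−47/250·-11450/1953=29104/1953
back: M2=-456/47−16/47·29104/1953=-28856/1953
back: M1=3−1/8·-28856/1953=9466/1953
M: M0=0, M1=9466/1953, M2=-28856/1953, M3=29104/1953, M4=-11450/1953, M5=0
seg 0: a=-4, c=M0/2=0, d=(M1−M0)/(6·3)=4733/17577, b=Δ0−h0·(2M0+M1)/6=-2780/1953
seg 1: a=-1, c=M1/2=4733/1953, d=(M2−M1)/(6·1)=-2129/651, b=Δ1−h1·(2M1+M2)/6=11419/1953
seg 2: a=4, c=M2/2=-14428/1953, d=(M3−M2)/(6·2)=230/93, b=Δ2−h2·(2M2+M3)/6=1724/1953
seg 3: a=-4, c=M3/2=14552/1953, d=(M4−M3)/(6·1)=-751/217, b=Δ3−h3·(2M3+M4)/6=1972/1953
seg 4: a=1, c=M4/2=-5725/1953, d=(M5−M4)/(6·3)=5725/17577, b=Δ4−h4·(2M4+M5)/6=10799/1953
t_q=13/2 → seg 3, τ=1/2; S=-4+1972/1953·τ+14552/1953·τ²+-751/217·τ³=-4609/2232

  seg 0: a=-4 b=-2780/1953 c=0 d=4733/17577
  seg 1: a=-1 b=11419/1953 c=4733/1953 d=-2129/651
  seg 2: a=4 b=1724/1953 c=-14428/1953 d=230/93
  seg 3: a=-4 b=1972/1953 c=14552/1953 d=-751/217
  seg 4: a=1 b=10799/1953 c=-5725/1953 d=5725/17577
S(13/2) = -4609/2232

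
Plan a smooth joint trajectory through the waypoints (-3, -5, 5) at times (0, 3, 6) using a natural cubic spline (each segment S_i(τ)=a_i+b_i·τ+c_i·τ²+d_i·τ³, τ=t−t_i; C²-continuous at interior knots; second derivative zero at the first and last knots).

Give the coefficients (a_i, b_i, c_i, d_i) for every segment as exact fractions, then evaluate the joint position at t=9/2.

Δ: Δ0=-2/3, Δ1=10/3
row 1: diag=12, rhs=24; c'=1/4, d'=2
back: M1=2
M: M0=0, M1=2, M2=0
seg 0: a=-3, c=M0/2=0, d=(M1−M0)/(6·3)=1/9, b=Δ0−h0·(2M0+M1)/6=-5/3
seg 1: a=-5, c=M1/2=1, d=(M2−M1)/(6·3)=-1/9, b=Δ1−h1·(2M1+M2)/6=4/3
t_q=9/2 → seg 1, τ=3/2; S=-5+4/3·τ+1·τ²+-1/9·τ³=-9/8

  seg 0: a=-3 b=-5/3 c=0 d=1/9
  seg 1: a=-5 b=4/3 c=1 d=-1/9
S(9/2) = -9/8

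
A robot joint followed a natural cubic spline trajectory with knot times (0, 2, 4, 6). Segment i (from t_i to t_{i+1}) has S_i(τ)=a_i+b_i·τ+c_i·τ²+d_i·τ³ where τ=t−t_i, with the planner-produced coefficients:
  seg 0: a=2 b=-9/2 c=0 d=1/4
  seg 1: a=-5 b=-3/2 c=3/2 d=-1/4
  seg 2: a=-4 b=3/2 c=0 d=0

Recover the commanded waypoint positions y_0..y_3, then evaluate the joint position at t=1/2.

y_0 = S_0(0) = a_0 = 2
y_1 = S_1(0) = a_1 = -5
y_2 = S_2(0) = a_2 = -4
y_3 = S_2(2) = -1
t_q=1/2 is in segment 0 (τ=1/2); S_0(τ)=-7/32

y_0=2 y_1=-5 y_2=-4 y_3=-1
S(1/2) = -7/32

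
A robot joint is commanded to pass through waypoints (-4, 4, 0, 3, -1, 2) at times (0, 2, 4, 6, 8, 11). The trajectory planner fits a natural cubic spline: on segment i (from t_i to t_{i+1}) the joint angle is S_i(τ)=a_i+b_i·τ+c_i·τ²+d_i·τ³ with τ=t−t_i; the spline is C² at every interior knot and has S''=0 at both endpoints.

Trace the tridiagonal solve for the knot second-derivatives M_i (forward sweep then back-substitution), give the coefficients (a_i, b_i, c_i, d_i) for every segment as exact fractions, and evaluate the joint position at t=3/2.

Δ: Δ0=4, Δ1=-2, Δ2=3/2, Δ3=-2, Δ4=1
row 1: diag=8, rhs=-36; c'=1/4, d'=-9/2
row 2: denom=8−2·1/4=15/2; d'=(21−2·-9/2)/(15/2)=4
row 3: denom=8−2·4/15=112/15; d'=(-21−2·4)/(112/15)=-435/112
row 4: denom=10−2·15/56=265/28; d'=(18−2·-435/112)/(265/28)=1443/530
back: M4=1443/530
back: M3=-435/112−15/56·1443/530=-489/106
back: M2=4−4/15·-489/106=1386/265
back: M1=-9/2−1/4·1386/265=-1539/265
M: M0=0, M1=-1539/265, M2=1386/265, M3=-489/106, M4=1443/530, M5=0
seg 0: a=-4, c=M0/2=0, d=(M1−M0)/(6·2)=-513/1060, b=Δ0−h0·(2M0+M1)/6=1573/265
seg 1: a=4, c=M1/2=-1539/530, d=(M2−M1)/(6·2)=195/212, b=Δ1−h1·(2M1+M2)/6=34/265
seg 2: a=0, c=M2/2=693/265, d=(M3−M2)/(6·2)=-1739/2120, b=Δ2−h2·(2M2+M3)/6=-119/265
seg 3: a=3, c=M3/2=-489/212, d=(M4−M3)/(6·2)=162/265, b=Δ3−h3·(2M3+M4)/6=89/530
seg 4: a=-1, c=M4/2=1443/1060, d=(M5−M4)/(6·3)=-481/3180, b=Δ4−h4·(2M4+M5)/6=-913/530
t_q=3/2 → seg 0, τ=3/2; S=-4+1573/265·τ+0·τ²+-513/1060·τ³=27733/8480

  seg 0: a=-4 b=1573/265 c=0 d=-513/1060
  seg 1: a=4 b=34/265 c=-1539/530 d=195/212
  seg 2: a=0 b=-119/265 c=693/265 d=-1739/2120
  seg 3: a=3 b=89/530 c=-489/212 d=162/265
  seg 4: a=-1 b=-913/530 c=1443/1060 d=-481/3180
S(3/2) = 27733/8480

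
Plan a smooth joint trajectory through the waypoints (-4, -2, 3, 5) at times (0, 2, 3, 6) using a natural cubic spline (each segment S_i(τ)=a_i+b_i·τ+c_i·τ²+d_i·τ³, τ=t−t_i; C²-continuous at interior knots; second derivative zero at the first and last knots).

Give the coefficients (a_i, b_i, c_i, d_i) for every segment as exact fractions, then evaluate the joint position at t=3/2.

Δ: Δ0=1, Δ1=5, Δ2=2/3
row 1: diag=6, rhs=24; c'=1/6, d'=4
row 2: denom=8−1·1/6=47/6; d'=(-26−1·4)/(47/6)=-180/47
back: M2=-180/47
back: M1=4−1/6·-180/47=218/47
M: M0=0, M1=218/47, M2=-180/47, M3=0
seg 0: a=-4, c=M0/2=0, d=(M1−M0)/(6·2)=109/282, b=Δ0−h0·(2M0+M1)/6=-77/141
seg 1: a=-2, c=M1/2=109/47, d=(M2−M1)/(6·1)=-199/141, b=Δ1−h1·(2M1+M2)/6=577/141
seg 2: a=3, c=M2/2=-90/47, d=(M3−M2)/(6·3)=10/47, b=Δ2−h2·(2M2+M3)/6=634/141
t_q=3/2 → seg 0, τ=3/2; S=-4+-77/141·τ+0·τ²+109/282·τ³=-2643/752

  seg 0: a=-4 b=-77/141 c=0 d=109/282
  seg 1: a=-2 b=577/141 c=109/47 d=-199/141
  seg 2: a=3 b=634/141 c=-90/47 d=10/47
S(3/2) = -2643/752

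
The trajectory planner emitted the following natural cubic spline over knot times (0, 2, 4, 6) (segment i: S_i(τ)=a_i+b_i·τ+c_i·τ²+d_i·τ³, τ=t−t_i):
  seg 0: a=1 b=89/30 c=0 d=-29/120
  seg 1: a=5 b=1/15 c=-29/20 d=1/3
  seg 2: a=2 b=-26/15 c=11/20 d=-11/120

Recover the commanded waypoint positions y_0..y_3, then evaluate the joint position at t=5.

y_0=1 y_1=5 y_2=2 y_3=0
S(5) = 29/40

y_0 = S_0(0) = a_0 = 1
y_1 = S_1(0) = a_1 = 5
y_2 = S_2(0) = a_2 = 2
y_3 = S_2(2) = 0
t_q=5 is in segment 2 (τ=1); S_2(τ)=29/40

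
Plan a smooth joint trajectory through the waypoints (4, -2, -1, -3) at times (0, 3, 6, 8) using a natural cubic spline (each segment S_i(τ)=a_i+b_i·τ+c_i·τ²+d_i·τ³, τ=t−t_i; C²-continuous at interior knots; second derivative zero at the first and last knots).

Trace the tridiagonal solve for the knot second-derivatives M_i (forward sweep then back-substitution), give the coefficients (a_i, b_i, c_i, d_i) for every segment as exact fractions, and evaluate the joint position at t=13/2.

  seg 0: a=4 b=-304/111 c=0 d=82/999
  seg 1: a=-2 b=-58/111 c=82/111 d=-151/999
  seg 2: a=-1 b=-19/111 c=-23/37 d=23/222
S(13/2) = -727/592

Δ: Δ0=-2, Δ1=1/3, Δ2=-1
row 1: diag=12, rhs=14; c'=1/4, d'=7/6
row 2: denom=10−3·1/4=37/4; d'=(-8−3·7/6)/(37/4)=-46/37
back: M2=-46/37
back: M1=7/6−1/4·-46/37=164/111
M: M0=0, M1=164/111, M2=-46/37, M3=0
seg 0: a=4, c=M0/2=0, d=(M1−M0)/(6·3)=82/999, b=Δ0−h0·(2M0+M1)/6=-304/111
seg 1: a=-2, c=M1/2=82/111, d=(M2−M1)/(6·3)=-151/999, b=Δ1−h1·(2M1+M2)/6=-58/111
seg 2: a=-1, c=M2/2=-23/37, d=(M3−M2)/(6·2)=23/222, b=Δ2−h2·(2M2+M3)/6=-19/111
t_q=13/2 → seg 2, τ=1/2; S=-1+-19/111·τ+-23/37·τ²+23/222·τ³=-727/592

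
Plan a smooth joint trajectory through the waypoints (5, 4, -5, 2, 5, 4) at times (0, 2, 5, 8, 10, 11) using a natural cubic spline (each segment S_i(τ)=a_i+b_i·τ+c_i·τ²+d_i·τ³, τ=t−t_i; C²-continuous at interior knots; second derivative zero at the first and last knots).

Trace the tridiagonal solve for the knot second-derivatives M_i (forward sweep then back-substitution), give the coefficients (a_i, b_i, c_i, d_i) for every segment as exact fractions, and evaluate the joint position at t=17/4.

  seg 0: a=5 b=511/1419 c=0 d=-2441/11352
  seg 1: a=4 b=-6301/2838 c=-2441/1892 d=17543/51084
  seg 2: a=-5 b=-3911/5676 c=2555/1419 d=-13505/51084
  seg 3: a=2 b=8447/2838 c=-1095/1892 d=-905/11352
  seg 4: a=5 b=-419/1419 c=-500/473 d=500/1419
S(17/4) = -39797/11008

Δ: Δ0=-1/2, Δ1=-3, Δ2=7/3, Δ3=3/2, Δ4=-1
row 1: diag=10, rhs=-15; c'=3/10, d'=-3/2
row 2: denom=12−3·3/10=111/10; d'=(32−3·-3/2)/(111/10)=365/111
row 3: denom=10−3·10/37=340/37; d'=(-5−3·365/111)/(340/37)=-55/34
row 4: denom=6−2·37/170=473/85; d'=(-15−2·-55/34)/(473/85)=-1000/473
back: M4=-1000/473
back: M3=-55/34−37/170·-1000/473=-1095/946
back: M2=365/111−10/37·-1095/946=5110/1419
back: M1=-3/2−3/10·5110/1419=-2441/946
M: M0=0, M1=-2441/946, M2=5110/1419, M3=-1095/946, M4=-1000/473, M5=0
seg 0: a=5, c=M0/2=0, d=(M1−M0)/(6·2)=-2441/11352, b=Δ0−h0·(2M0+M1)/6=511/1419
seg 1: a=4, c=M1/2=-2441/1892, d=(M2−M1)/(6·3)=17543/51084, b=Δ1−h1·(2M1+M2)/6=-6301/2838
seg 2: a=-5, c=M2/2=2555/1419, d=(M3−M2)/(6·3)=-13505/51084, b=Δ2−h2·(2M2+M3)/6=-3911/5676
seg 3: a=2, c=M3/2=-1095/1892, d=(M4−M3)/(6·2)=-905/11352, b=Δ3−h3·(2M3+M4)/6=8447/2838
seg 4: a=5, c=M4/2=-500/473, d=(M5−M4)/(6·1)=500/1419, b=Δ4−h4·(2M4+M5)/6=-419/1419
t_q=17/4 → seg 1, τ=9/4; S=4+-6301/2838·τ+-2441/1892·τ²+17543/51084·τ³=-39797/11008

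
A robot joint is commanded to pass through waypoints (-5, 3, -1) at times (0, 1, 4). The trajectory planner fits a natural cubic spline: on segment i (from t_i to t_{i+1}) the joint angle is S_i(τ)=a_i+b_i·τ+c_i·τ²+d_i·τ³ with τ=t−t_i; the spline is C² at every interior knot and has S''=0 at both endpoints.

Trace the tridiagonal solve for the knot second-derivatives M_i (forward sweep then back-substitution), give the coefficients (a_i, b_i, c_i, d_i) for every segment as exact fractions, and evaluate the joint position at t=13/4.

  seg 0: a=-5 b=55/6 c=0 d=-7/6
  seg 1: a=3 b=17/3 c=-7/2 d=7/18
S(13/4) = 315/128

Δ: Δ0=8, Δ1=-4/3
row 1: diag=8, rhs=-56; c'=3/8, d'=-7
back: M1=-7
M: M0=0, M1=-7, M2=0
seg 0: a=-5, c=M0/2=0, d=(M1−M0)/(6·1)=-7/6, b=Δ0−h0·(2M0+M1)/6=55/6
seg 1: a=3, c=M1/2=-7/2, d=(M2−M1)/(6·3)=7/18, b=Δ1−h1·(2M1+M2)/6=17/3
t_q=13/4 → seg 1, τ=9/4; S=3+17/3·τ+-7/2·τ²+7/18·τ³=315/128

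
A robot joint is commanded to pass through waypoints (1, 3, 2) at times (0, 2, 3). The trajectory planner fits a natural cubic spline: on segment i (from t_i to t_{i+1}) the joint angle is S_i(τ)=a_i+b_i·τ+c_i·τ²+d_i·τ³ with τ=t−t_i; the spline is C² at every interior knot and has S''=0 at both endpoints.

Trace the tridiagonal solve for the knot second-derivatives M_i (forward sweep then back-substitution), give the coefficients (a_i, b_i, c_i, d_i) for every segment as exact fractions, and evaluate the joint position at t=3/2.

Δ: Δ0=1, Δ1=-1
row 1: diag=6, rhs=-12; c'=1/6, d'=-2
back: M1=-2
M: M0=0, M1=-2, M2=0
seg 0: a=1, c=M0/2=0, d=(M1−M0)/(6·2)=-1/6, b=Δ0−h0·(2M0+M1)/6=5/3
seg 1: a=3, c=M1/2=-1, d=(M2−M1)/(6·1)=1/3, b=Δ1−h1·(2M1+M2)/6=-1/3
t_q=3/2 → seg 0, τ=3/2; S=1+5/3·τ+0·τ²+-1/6·τ³=47/16

  seg 0: a=1 b=5/3 c=0 d=-1/6
  seg 1: a=3 b=-1/3 c=-1 d=1/3
S(3/2) = 47/16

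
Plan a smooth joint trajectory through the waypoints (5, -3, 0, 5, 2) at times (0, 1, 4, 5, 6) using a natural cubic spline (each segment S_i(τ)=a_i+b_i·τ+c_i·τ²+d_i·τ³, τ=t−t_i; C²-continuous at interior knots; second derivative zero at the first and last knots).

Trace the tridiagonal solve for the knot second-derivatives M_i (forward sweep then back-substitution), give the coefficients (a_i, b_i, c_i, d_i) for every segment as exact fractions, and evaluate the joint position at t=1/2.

Δ: Δ0=-8, Δ1=1, Δ2=5, Δ3=-3
row 1: diag=8, rhs=54; c'=3/8, d'=27/4
row 2: denom=8−3·3/8=55/8; d'=(24−3·27/4)/(55/8)=6/11
row 3: denom=4−1·8/55=212/55; d'=(-48−1·6/11)/(212/55)=-1335/106
back: M3=-1335/106
back: M2=6/11−8/55·-1335/106=126/53
back: M1=27/4−3/8·126/53=621/106
M: M0=0, M1=621/106, M2=126/53, M3=-1335/106, M4=0
seg 0: a=5, c=M0/2=0, d=(M1−M0)/(6·1)=207/212, b=Δ0−h0·(2M0+M1)/6=-1903/212
seg 1: a=-3, c=M1/2=621/212, d=(M2−M1)/(6·3)=-41/212, b=Δ1−h1·(2M1+M2)/6=-641/106
seg 2: a=0, c=M2/2=63/53, d=(M3−M2)/(6·1)=-529/212, b=Δ2−h2·(2M2+M3)/6=1337/212
seg 3: a=5, c=M3/2=-1335/212, d=(M4−M3)/(6·1)=445/212, b=Δ3−h3·(2M3+M4)/6=127/106
t_q=1/2 → seg 0, τ=1/2; S=5+-1903/212·τ+0·τ²+207/212·τ³=1075/1696

  seg 0: a=5 b=-1903/212 c=0 d=207/212
  seg 1: a=-3 b=-641/106 c=621/212 d=-41/212
  seg 2: a=0 b=1337/212 c=63/53 d=-529/212
  seg 3: a=5 b=127/106 c=-1335/212 d=445/212
S(1/2) = 1075/1696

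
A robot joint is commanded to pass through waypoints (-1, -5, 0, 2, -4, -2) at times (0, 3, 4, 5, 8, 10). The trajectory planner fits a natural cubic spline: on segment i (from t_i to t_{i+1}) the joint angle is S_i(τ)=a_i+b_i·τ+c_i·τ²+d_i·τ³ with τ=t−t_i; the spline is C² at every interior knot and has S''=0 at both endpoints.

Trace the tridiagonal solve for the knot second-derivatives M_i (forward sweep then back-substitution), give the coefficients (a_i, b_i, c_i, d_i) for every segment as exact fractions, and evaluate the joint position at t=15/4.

  seg 0: a=-1 b=-406/101 c=0 d=814/2727
  seg 1: a=-5 b=408/101 c=814/303 d=-523/303
  seg 2: a=0 b=1283/303 c=-755/303 d=26/101
  seg 3: a=2 b=7/303 c=-521/303 d=950/2727
  seg 4: a=-4 b=-269/303 c=143/101 d=-143/606
S(15/4) = -7675/6464

Δ: Δ0=-4/3, Δ1=5, Δ2=2, Δ3=-2, Δ4=1
row 1: diag=8, rhs=38; c'=1/8, d'=19/4
row 2: denom=4−1·1/8=31/8; d'=(-18−1·19/4)/(31/8)=-182/31
row 3: denom=8−1·8/31=240/31; d'=(-24−1·-182/31)/(240/31)=-281/120
row 4: denom=10−3·31/80=707/80; d'=(18−3·-281/120)/(707/80)=286/101
back: M4=286/101
back: M3=-281/120−31/80·286/101=-1042/303
back: M2=-182/31−8/31·-1042/303=-1510/303
back: M1=19/4−1/8·-1510/303=1628/303
M: M0=0, M1=1628/303, M2=-1510/303, M3=-1042/303, M4=286/101, M5=0
seg 0: a=-1, c=M0/2=0, d=(M1−M0)/(6·3)=814/2727, b=Δ0−h0·(2M0+M1)/6=-406/101
seg 1: a=-5, c=M1/2=814/303, d=(M2−M1)/(6·1)=-523/303, b=Δ1−h1·(2M1+M2)/6=408/101
seg 2: a=0, c=M2/2=-755/303, d=(M3−M2)/(6·1)=26/101, b=Δ2−h2·(2M2+M3)/6=1283/303
seg 3: a=2, c=M3/2=-521/303, d=(M4−M3)/(6·3)=950/2727, b=Δ3−h3·(2M3+M4)/6=7/303
seg 4: a=-4, c=M4/2=143/101, d=(M5−M4)/(6·2)=-143/606, b=Δ4−h4·(2M4+M5)/6=-269/303
t_q=15/4 → seg 1, τ=3/4; S=-5+408/101·τ+814/303·τ²+-523/303·τ³=-7675/6464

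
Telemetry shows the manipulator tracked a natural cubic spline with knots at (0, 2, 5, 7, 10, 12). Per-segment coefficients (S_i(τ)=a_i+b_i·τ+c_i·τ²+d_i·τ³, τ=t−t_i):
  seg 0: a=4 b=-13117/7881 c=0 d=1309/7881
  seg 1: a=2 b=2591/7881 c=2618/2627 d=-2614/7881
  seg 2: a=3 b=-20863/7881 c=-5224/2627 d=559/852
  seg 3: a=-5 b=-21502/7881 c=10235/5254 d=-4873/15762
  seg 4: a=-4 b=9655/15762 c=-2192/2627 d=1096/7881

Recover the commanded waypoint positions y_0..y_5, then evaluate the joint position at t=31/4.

y_0 = S_0(0) = a_0 = 4
y_1 = S_1(0) = a_1 = 2
y_2 = S_2(0) = a_2 = 3
y_3 = S_3(0) = a_3 = -5
y_4 = S_4(0) = a_4 = -4
y_5 = S_4(2) = -5
t_q=31/4 is in segment 3 (τ=3/4); S_3(τ)=-2044741/336256

y_0=4 y_1=2 y_2=3 y_3=-5 y_4=-4 y_5=-5
S(31/4) = -2044741/336256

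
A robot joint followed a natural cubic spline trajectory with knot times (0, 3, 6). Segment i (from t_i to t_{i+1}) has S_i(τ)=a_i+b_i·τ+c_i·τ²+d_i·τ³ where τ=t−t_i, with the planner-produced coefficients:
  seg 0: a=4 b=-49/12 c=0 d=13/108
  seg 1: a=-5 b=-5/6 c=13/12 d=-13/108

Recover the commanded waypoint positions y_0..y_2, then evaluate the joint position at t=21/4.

y_0 = S_0(0) = a_0 = 4
y_1 = S_1(0) = a_1 = -5
y_2 = S_1(3) = -1
t_q=21/4 is in segment 1 (τ=9/4); S_1(τ)=-707/256

y_0=4 y_1=-5 y_2=-1
S(21/4) = -707/256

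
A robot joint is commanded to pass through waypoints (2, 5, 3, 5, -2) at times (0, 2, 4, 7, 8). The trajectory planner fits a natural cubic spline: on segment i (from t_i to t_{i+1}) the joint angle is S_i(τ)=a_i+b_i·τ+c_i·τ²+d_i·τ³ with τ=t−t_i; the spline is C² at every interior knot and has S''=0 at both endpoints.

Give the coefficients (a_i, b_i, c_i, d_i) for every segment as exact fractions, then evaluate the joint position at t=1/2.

Δ: Δ0=3/2, Δ1=-1, Δ2=2/3, Δ3=-7
row 1: diag=8, rhs=-15; c'=1/4, d'=-15/8
row 2: denom=10−2·1/4=19/2; d'=(10−2·-15/8)/(19/2)=55/38
row 3: denom=8−3·6/19=134/19; d'=(-46−3·55/38)/(134/19)=-1913/268
back: M3=-1913/268
back: M2=55/38−6/19·-1913/268=248/67
back: M1=-15/8−1/4·248/67=-1501/536
M: M0=0, M1=-1501/536, M2=248/67, M3=-1913/268, M4=0
seg 0: a=2, c=M0/2=0, d=(M1−M0)/(6·2)=-1501/6432, b=Δ0−h0·(2M0+M1)/6=3913/1608
seg 1: a=5, c=M1/2=-1501/1072, d=(M2−M1)/(6·2)=3485/6432, b=Δ1−h1·(2M1+M2)/6=-295/804
seg 2: a=3, c=M2/2=124/67, d=(M3−M2)/(6·3)=-2905/4824, b=Δ2−h2·(2M2+M3)/6=859/1608
seg 3: a=5, c=M3/2=-1913/536, d=(M4−M3)/(6·1)=1913/1608, b=Δ3−h3·(2M3+M4)/6=-3715/804
t_q=1/2 → seg 0, τ=1/2; S=2+3913/1608·τ+0·τ²+-1501/6432·τ³=54673/17152

  seg 0: a=2 b=3913/1608 c=0 d=-1501/6432
  seg 1: a=5 b=-295/804 c=-1501/1072 d=3485/6432
  seg 2: a=3 b=859/1608 c=124/67 d=-2905/4824
  seg 3: a=5 b=-3715/804 c=-1913/536 d=1913/1608
S(1/2) = 54673/17152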